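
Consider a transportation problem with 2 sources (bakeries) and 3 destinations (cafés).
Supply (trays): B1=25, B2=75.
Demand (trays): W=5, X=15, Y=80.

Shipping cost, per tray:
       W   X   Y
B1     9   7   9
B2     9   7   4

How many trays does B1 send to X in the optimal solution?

The minimum-cost plan:
  B1 to W: 5 × 9 = 45
  B1 to X: 15 × 7 = 105
  B1 to Y: 5 × 9 = 45
  B2 to Y: 75 × 4 = 300
Total cost = 495.
So B1→X carries 15 trays.

15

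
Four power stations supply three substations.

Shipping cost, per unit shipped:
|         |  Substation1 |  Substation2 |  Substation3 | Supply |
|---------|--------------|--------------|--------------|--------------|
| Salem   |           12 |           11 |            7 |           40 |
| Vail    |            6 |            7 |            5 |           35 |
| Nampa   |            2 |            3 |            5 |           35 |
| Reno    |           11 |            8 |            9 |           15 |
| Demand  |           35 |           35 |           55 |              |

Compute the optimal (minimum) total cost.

685

An optimal shipping plan:
  Salem to Substation3: 40 × 7 = 280
  Vail to Substation2: 20 × 7 = 140
  Vail to Substation3: 15 × 5 = 75
  Nampa to Substation1: 35 × 2 = 70
  Reno to Substation2: 15 × 8 = 120
Total = 280 + 140 + 75 + 70 + 120 = 685.
(Supply check: Salem ships 40; Vail ships 35; Nampa ships 35; Reno ships 15.)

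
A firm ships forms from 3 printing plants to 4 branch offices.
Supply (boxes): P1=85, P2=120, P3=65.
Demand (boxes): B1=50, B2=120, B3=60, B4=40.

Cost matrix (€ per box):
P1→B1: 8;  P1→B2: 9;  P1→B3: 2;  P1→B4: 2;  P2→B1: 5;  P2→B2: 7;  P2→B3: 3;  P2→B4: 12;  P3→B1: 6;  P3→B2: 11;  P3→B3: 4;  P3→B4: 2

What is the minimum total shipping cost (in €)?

1340

One minimum-cost allocation:
  P1->B3: 60 × €2 = €120
  P1->B4: 25 × €2 = €50
  P2->B2: 120 × €7 = €840
  P3->B1: 50 × €6 = €300
  P3->B4: 15 × €2 = €30
Total = 120 + 50 + 840 + 300 + 30 = €1340.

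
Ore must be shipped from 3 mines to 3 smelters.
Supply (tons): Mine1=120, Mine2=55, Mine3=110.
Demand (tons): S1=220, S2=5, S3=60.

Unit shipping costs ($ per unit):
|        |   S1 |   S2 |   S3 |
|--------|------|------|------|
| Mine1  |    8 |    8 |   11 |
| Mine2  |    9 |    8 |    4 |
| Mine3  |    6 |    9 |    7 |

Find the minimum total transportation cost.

An optimal shipping plan:
  Mine1–S1: 115 × $8 = $920
  Mine1–S2: 5 × $8 = $40
  Mine2–S3: 55 × $4 = $220
  Mine3–S1: 105 × $6 = $630
  Mine3–S3: 5 × $7 = $35
Total = 920 + 40 + 220 + 630 + 35 = $1845.
(Supply check: Mine1 ships 120; Mine2 ships 55; Mine3 ships 110.)

1845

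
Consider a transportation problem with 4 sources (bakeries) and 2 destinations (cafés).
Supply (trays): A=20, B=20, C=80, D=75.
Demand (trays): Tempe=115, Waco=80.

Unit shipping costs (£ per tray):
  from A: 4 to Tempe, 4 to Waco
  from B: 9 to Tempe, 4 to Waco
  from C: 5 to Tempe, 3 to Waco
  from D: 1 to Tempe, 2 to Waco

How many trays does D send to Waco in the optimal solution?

0

The minimum-cost plan:
  A->Tempe: 20 trays
  B->Waco: 20 trays
  C->Tempe: 20 trays
  C->Waco: 60 trays
  D->Tempe: 75 trays
Total cost = £515.
The route D→Waco is not used.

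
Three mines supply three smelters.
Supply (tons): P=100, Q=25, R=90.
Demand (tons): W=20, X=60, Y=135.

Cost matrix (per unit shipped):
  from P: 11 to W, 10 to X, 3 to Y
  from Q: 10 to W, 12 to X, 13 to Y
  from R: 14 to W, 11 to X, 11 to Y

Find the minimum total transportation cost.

1550

Optimal allocation:
  P to Y: 100 × 3 = 300
  Q to W: 20 × 10 = 200
  Q to X: 5 × 12 = 60
  R to X: 55 × 11 = 605
  R to Y: 35 × 11 = 385
Total = 300 + 200 + 60 + 605 + 385 = 1550.
(Supply check: P ships 100; Q ships 25; R ships 90.)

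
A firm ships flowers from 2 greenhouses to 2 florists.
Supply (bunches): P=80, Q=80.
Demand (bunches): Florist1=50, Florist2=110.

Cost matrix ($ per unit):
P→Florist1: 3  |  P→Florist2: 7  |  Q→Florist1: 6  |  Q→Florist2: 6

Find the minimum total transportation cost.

A cheapest plan:
  P->Florist1: 50 × $3 = $150
  P->Florist2: 30 × $7 = $210
  Q->Florist2: 80 × $6 = $480
Total = 150 + 210 + 480 = $840.

840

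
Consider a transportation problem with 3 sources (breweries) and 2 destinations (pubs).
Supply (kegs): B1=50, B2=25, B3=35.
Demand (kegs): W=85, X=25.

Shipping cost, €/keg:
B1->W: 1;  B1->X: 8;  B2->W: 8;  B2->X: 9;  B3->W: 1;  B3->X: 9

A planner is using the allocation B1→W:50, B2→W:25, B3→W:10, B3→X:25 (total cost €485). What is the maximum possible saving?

Current plan cost = 50·1 + 25·8 + 10·1 + 25·9 = €485.
Optimal plan:
  B1→W: 50 × €1 = €50
  B2→X: 25 × €9 = €225
  B3→W: 35 × €1 = €35
Optimal cost = €310.
Saving = 485 − 310 = €175.

175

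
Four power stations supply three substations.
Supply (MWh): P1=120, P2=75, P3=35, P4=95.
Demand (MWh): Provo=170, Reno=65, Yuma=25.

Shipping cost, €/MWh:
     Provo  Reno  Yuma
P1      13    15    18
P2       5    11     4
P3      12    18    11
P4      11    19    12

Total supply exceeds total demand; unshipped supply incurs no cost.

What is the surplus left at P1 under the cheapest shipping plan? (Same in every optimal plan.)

An optimal plan:
  P1->Reno: 65 MWh
  P2->Provo: 75 MWh
  P3->Yuma: 25 MWh
  P4->Provo: 95 MWh
Total cost = €2670.
P1 ships 65 of its 120, leaving 55.

55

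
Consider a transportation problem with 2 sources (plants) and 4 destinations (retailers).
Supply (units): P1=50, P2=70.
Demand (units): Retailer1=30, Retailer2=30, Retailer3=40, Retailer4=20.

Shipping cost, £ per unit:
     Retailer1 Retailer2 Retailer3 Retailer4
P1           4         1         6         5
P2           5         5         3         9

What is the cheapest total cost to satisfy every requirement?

Optimal allocation:
  P1 to Retailer2: 30 × £1 = £30
  P1 to Retailer4: 20 × £5 = £100
  P2 to Retailer1: 30 × £5 = £150
  P2 to Retailer3: 40 × £3 = £120
Total = 30 + 100 + 150 + 120 = £400.

400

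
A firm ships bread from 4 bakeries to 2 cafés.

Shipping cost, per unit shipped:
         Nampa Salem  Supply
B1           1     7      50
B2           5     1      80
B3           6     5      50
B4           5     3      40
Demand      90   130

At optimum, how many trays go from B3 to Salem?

Solving gives:
  B1→Nampa: 50 trays
  B2→Salem: 80 trays
  B3→Nampa: 40 trays
  B3→Salem: 10 trays
  B4→Salem: 40 trays
Total cost = 540.
So B3→Salem carries 10 trays.

10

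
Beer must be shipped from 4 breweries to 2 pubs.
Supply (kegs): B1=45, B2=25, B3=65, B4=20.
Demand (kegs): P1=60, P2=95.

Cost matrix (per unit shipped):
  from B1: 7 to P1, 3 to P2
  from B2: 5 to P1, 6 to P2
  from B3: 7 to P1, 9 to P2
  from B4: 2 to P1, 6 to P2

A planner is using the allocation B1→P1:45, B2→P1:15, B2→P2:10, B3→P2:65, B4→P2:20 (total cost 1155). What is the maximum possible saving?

Current plan cost = 45·7 + 15·5 + 10·6 + 65·9 + 20·6 = 1155.
Optimal plan:
  B1->P2: 45 × 3 = 135
  B2->P2: 25 × 6 = 150
  B3->P1: 40 × 7 = 280
  B3->P2: 25 × 9 = 225
  B4->P1: 20 × 2 = 40
Optimal cost = 830.
Saving = 1155 − 830 = 325.

325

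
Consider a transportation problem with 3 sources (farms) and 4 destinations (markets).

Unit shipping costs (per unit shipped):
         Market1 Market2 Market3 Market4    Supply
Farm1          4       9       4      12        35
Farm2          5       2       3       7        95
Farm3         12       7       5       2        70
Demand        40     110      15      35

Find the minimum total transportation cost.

An optimal shipping plan:
  Farm1→Market1: 35 × 4 = 140
  Farm2→Market1: 5 × 5 = 25
  Farm2→Market2: 90 × 2 = 180
  Farm3→Market2: 20 × 7 = 140
  Farm3→Market3: 15 × 5 = 75
  Farm3→Market4: 35 × 2 = 70
Total = 140 + 25 + 180 + 140 + 75 + 70 = 630.
(Supply check: Farm1 ships 35; Farm2 ships 95; Farm3 ships 70.)

630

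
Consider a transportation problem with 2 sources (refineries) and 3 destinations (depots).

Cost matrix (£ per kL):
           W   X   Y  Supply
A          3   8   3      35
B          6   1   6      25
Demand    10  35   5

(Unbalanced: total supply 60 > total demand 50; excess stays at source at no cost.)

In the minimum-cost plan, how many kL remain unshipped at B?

0

Minimum-cost shipments:
  A–W: 10 × £3 = £30
  A–X: 10 × £8 = £80
  A–Y: 5 × £3 = £15
  B–X: 25 × £1 = £25
Total cost = £150.
B ships 25 of its 25, leaving 0.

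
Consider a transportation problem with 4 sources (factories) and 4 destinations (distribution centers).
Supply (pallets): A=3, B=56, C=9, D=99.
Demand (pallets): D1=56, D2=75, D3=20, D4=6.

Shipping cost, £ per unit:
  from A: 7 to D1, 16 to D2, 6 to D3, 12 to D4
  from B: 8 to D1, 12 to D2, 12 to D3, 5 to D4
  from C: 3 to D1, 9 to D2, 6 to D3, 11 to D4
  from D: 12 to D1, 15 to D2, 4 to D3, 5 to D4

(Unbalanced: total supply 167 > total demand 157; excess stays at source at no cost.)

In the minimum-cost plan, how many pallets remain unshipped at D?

10

An optimal plan:
  A–D1: 3 × £7 = £21
  B–D1: 44 × £8 = £352
  B–D2: 12 × £12 = £144
  C–D1: 9 × £3 = £27
  D–D2: 63 × £15 = £945
  D–D3: 20 × £4 = £80
  D–D4: 6 × £5 = £30
Total cost = £1599.
D ships 89 of its 99, leaving 10.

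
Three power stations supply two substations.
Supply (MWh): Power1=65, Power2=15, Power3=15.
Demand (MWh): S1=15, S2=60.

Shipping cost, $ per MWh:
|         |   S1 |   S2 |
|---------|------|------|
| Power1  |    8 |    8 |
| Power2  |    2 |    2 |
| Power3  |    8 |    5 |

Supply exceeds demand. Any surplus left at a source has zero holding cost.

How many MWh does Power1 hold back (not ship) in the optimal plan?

An optimal plan:
  Power1->S2: 45 × $8 = $360
  Power2->S1: 15 × $2 = $30
  Power3->S2: 15 × $5 = $75
Total cost = $465.
Power1 ships 45 of its 65, leaving 20.

20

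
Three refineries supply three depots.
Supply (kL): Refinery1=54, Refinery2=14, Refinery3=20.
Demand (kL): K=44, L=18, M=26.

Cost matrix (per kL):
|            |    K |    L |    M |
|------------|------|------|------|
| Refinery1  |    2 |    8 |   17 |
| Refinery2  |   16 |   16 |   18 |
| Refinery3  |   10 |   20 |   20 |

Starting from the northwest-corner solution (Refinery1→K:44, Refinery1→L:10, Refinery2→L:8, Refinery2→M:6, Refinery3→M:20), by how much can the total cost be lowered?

16

Current plan cost = 44·2 + 10·8 + 8·16 + 6·18 + 20·20 = 804.
Optimal plan:
  Refinery1->K: 36 × 2 = 72
  Refinery1->L: 18 × 8 = 144
  Refinery2->M: 14 × 18 = 252
  Refinery3->K: 8 × 10 = 80
  Refinery3->M: 12 × 20 = 240
Optimal cost = 788.
Saving = 804 − 788 = 16.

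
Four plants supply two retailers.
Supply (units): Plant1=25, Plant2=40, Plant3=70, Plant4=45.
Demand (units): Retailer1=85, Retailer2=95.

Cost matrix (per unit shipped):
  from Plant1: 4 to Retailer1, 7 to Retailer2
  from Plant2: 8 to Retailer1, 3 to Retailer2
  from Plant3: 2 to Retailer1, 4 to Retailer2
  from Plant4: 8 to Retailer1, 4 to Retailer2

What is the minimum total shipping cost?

560

One minimum-cost allocation:
  Plant1->Retailer1: 25 × 4 = 100
  Plant2->Retailer2: 40 × 3 = 120
  Plant3->Retailer1: 60 × 2 = 120
  Plant3->Retailer2: 10 × 4 = 40
  Plant4->Retailer2: 45 × 4 = 180
Total = 100 + 120 + 120 + 40 + 180 = 560.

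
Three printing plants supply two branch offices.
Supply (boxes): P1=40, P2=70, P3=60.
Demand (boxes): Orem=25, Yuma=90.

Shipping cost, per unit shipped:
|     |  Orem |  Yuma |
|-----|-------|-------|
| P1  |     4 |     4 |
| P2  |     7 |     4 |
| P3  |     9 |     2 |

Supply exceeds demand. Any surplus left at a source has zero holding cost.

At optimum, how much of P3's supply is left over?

Minimum-cost shipments:
  P1–Orem: 25 boxes
  P1–Yuma: 15 boxes
  P2–Yuma: 15 boxes
  P3–Yuma: 60 boxes
Total cost = 340.
P3 ships 60 of its 60, leaving 0.

0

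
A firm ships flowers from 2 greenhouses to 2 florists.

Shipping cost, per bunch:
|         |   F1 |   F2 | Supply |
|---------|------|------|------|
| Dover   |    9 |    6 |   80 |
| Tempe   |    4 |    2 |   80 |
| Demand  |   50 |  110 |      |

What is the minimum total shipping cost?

One minimum-cost allocation:
  Dover→F2: 80 × 6 = 480
  Tempe→F1: 50 × 4 = 200
  Tempe→F2: 30 × 2 = 60
Total = 480 + 200 + 60 = 740.

740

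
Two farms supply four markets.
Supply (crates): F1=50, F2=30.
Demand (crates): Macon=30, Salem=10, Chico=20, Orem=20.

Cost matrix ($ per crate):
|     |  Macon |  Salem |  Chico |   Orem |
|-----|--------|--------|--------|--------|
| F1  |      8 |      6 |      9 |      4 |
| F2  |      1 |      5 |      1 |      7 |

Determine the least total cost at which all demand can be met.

330

Optimal allocation:
  F1->Macon: 20 × $8 = $160
  F1->Salem: 10 × $6 = $60
  F1->Orem: 20 × $4 = $80
  F2->Macon: 10 × $1 = $10
  F2->Chico: 20 × $1 = $20
Total = 160 + 60 + 80 + 10 + 20 = $330.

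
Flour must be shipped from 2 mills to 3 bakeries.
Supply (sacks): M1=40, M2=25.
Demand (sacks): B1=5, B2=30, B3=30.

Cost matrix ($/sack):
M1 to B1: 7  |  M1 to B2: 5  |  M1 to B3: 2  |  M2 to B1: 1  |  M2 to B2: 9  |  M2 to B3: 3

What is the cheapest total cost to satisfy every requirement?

235

An optimal shipping plan:
  M1 to B2: 30 × $5 = $150
  M1 to B3: 10 × $2 = $20
  M2 to B1: 5 × $1 = $5
  M2 to B3: 20 × $3 = $60
Total = 150 + 20 + 5 + 60 = $235.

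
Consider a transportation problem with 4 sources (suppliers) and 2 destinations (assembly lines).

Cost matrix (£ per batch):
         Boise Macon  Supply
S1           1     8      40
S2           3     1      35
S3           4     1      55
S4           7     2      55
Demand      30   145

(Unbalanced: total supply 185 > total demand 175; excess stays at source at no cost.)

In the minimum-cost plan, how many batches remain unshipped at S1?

An optimal plan:
  S1–Boise: 30 batches
  S2–Macon: 35 batches
  S3–Macon: 55 batches
  S4–Macon: 55 batches
Total cost = £230.
S1 ships 30 of its 40, leaving 10.

10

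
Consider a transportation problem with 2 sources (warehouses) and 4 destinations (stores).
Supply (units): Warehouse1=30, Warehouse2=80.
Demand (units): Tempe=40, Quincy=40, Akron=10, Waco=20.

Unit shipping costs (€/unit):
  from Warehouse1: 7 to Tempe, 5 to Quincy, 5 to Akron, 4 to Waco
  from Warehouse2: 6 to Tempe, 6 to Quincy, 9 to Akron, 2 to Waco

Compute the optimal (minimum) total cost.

An optimal shipping plan:
  Warehouse1->Quincy: 20 units
  Warehouse1->Akron: 10 units
  Warehouse2->Tempe: 40 units
  Warehouse2->Quincy: 20 units
  Warehouse2->Waco: 20 units
Total cost = €550.

550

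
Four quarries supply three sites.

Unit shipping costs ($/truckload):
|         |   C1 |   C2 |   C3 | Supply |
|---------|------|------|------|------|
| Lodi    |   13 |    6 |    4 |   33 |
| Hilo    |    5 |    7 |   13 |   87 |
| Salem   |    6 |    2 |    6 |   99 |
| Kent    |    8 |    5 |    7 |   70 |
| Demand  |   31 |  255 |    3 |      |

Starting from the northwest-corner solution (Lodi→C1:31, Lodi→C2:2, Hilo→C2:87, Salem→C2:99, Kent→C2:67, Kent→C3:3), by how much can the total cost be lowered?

291

Current plan cost = 31·13 + 2·6 + 87·7 + 99·2 + 67·5 + 3·7 = $1578.
Optimal plan:
  Lodi to C2: 30 × $6 = $180
  Lodi to C3: 3 × $4 = $12
  Hilo to C1: 31 × $5 = $155
  Hilo to C2: 56 × $7 = $392
  Salem to C2: 99 × $2 = $198
  Kent to C2: 70 × $5 = $350
Optimal cost = $1287.
Saving = 1578 − 1287 = $291.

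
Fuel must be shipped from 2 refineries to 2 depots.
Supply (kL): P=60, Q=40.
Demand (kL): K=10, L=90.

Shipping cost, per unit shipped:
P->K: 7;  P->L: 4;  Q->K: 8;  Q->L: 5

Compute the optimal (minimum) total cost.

470

An optimal shipping plan:
  P to L: 60 × 4 = 240
  Q to K: 10 × 8 = 80
  Q to L: 30 × 5 = 150
Total = 240 + 80 + 150 = 470.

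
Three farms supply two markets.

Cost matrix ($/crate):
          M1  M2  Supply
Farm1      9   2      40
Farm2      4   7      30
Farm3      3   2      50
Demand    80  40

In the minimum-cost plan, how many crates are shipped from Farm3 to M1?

50

The minimum-cost plan:
  Farm1 to M2: 40 crates
  Farm2 to M1: 30 crates
  Farm3 to M1: 50 crates
Total cost = $350.
So Farm3→M1 carries 50 crates.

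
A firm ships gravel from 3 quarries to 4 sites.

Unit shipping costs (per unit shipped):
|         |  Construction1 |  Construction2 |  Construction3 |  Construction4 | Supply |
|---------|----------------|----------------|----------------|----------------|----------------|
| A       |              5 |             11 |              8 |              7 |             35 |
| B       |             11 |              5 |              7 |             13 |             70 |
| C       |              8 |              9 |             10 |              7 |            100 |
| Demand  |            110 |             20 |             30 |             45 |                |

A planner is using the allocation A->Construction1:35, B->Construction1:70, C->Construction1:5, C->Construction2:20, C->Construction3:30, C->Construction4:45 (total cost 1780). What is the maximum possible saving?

320

Current plan cost = 35·5 + 70·11 + 5·8 + 20·9 + 30·10 + 45·7 = 1780.
Optimal plan:
  A to Construction1: 35 × 5 = 175
  B to Construction1: 20 × 11 = 220
  B to Construction2: 20 × 5 = 100
  B to Construction3: 30 × 7 = 210
  C to Construction1: 55 × 8 = 440
  C to Construction4: 45 × 7 = 315
Optimal cost = 1460.
Saving = 1780 − 1460 = 320.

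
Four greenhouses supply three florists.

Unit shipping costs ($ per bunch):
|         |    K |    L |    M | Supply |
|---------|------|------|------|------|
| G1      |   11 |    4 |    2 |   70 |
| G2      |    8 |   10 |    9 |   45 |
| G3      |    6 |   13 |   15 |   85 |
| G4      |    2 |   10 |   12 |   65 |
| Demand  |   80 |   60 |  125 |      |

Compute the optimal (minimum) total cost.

1695

An optimal shipping plan:
  G1->M: 70 × $2 = $140
  G2->M: 45 × $9 = $405
  G3->K: 15 × $6 = $90
  G3->L: 60 × $13 = $780
  G3->M: 10 × $15 = $150
  G4->K: 65 × $2 = $130
Total = 140 + 405 + 90 + 780 + 150 + 130 = $1695.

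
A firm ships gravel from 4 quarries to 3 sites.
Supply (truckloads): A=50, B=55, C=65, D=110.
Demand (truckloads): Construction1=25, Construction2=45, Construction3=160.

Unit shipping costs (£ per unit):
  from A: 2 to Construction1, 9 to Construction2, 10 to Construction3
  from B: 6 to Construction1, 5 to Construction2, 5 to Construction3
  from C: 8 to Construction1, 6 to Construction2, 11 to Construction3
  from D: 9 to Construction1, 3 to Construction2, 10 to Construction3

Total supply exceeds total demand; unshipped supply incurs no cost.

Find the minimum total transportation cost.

1525

Optimal allocation:
  A to Construction1: 25 × £2 = £50
  A to Construction3: 25 × £10 = £250
  B to Construction3: 55 × £5 = £275
  C to Construction3: 15 × £11 = £165
  D to Construction2: 45 × £3 = £135
  D to Construction3: 65 × £10 = £650
Total = 50 + 250 + 275 + 165 + 135 + 650 = £1525.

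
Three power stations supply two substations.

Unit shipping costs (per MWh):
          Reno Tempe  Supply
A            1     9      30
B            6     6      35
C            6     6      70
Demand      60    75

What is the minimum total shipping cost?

An optimal shipping plan:
  A to Reno: 30 × 1 = 30
  B to Tempe: 35 × 6 = 210
  C to Reno: 30 × 6 = 180
  C to Tempe: 40 × 6 = 240
Total = 30 + 210 + 180 + 240 = 660.

660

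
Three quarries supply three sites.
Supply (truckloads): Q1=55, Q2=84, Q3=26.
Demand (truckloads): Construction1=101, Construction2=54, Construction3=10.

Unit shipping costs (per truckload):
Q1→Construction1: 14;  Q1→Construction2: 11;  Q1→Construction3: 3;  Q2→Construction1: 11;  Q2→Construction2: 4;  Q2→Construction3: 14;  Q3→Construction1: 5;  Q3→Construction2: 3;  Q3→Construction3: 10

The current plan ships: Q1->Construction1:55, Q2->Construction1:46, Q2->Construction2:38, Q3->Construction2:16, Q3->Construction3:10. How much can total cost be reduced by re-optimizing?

Current plan cost = 55·14 + 46·11 + 38·4 + 16·3 + 10·10 = 1576.
Optimal plan:
  Q1–Construction1: 45 × 14 = 630
  Q1–Construction3: 10 × 3 = 30
  Q2–Construction1: 30 × 11 = 330
  Q2–Construction2: 54 × 4 = 216
  Q3–Construction1: 26 × 5 = 130
Optimal cost = 1336.
Saving = 1576 − 1336 = 240.

240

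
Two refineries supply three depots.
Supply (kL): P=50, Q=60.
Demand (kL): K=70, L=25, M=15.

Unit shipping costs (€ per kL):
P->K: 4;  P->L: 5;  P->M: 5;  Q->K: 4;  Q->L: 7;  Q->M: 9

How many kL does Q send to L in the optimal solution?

Solving gives:
  P→K: 10 × €4 = €40
  P→L: 25 × €5 = €125
  P→M: 15 × €5 = €75
  Q→K: 60 × €4 = €240
Total cost = €480.
The route Q→L is not used.

0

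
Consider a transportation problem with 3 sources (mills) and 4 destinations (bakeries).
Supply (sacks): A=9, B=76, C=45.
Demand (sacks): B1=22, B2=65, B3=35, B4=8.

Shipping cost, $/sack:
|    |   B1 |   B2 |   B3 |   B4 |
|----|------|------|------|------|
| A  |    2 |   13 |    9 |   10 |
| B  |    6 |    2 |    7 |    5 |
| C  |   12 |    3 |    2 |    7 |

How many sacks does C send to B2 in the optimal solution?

The minimum-cost plan:
  A→B1: 9 × $2 = $18
  B→B1: 13 × $6 = $78
  B→B2: 55 × $2 = $110
  B→B4: 8 × $5 = $40
  C→B2: 10 × $3 = $30
  C→B3: 35 × $2 = $70
Total cost = $346.
So C→B2 carries 10 sacks.

10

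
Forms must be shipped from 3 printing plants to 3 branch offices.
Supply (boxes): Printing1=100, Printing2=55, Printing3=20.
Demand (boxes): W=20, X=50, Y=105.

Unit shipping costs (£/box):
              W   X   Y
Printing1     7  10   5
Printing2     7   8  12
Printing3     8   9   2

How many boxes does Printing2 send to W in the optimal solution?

5

The minimum-cost plan:
  Printing1–W: 15 × £7 = £105
  Printing1–Y: 85 × £5 = £425
  Printing2–W: 5 × £7 = £35
  Printing2–X: 50 × £8 = £400
  Printing3–Y: 20 × £2 = £40
Total cost = £1005.
So Printing2→W carries 5 boxes.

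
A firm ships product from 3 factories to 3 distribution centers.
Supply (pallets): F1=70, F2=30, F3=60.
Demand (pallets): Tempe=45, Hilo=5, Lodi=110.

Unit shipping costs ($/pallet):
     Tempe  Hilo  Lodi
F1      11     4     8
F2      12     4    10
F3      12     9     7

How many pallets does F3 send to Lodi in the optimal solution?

Solving gives:
  F1→Tempe: 20 pallets
  F1→Lodi: 50 pallets
  F2→Tempe: 25 pallets
  F2→Hilo: 5 pallets
  F3→Lodi: 60 pallets
Total cost = $1360.
So F3→Lodi carries 60 pallets.

60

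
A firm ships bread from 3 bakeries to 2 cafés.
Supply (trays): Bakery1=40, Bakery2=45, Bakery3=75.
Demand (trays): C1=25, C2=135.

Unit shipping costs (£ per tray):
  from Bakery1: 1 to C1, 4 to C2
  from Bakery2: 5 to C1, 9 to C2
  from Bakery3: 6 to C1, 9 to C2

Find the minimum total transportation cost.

1140

Optimal allocation:
  Bakery1→C2: 40 × £4 = £160
  Bakery2→C1: 25 × £5 = £125
  Bakery2→C2: 20 × £9 = £180
  Bakery3→C2: 75 × £9 = £675
Total = 160 + 125 + 180 + 675 = £1140.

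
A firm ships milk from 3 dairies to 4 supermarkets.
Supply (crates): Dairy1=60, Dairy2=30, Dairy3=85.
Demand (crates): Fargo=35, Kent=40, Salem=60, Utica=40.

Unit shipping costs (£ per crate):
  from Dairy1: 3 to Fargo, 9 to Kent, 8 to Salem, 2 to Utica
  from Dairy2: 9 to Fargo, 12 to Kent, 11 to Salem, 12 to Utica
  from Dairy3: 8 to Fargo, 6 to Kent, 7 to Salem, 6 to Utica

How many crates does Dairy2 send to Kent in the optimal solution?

Solving gives:
  Dairy1->Fargo: 20 crates
  Dairy1->Utica: 40 crates
  Dairy2->Fargo: 15 crates
  Dairy2->Salem: 15 crates
  Dairy3->Kent: 40 crates
  Dairy3->Salem: 45 crates
Total cost = £995.
The route Dairy2→Kent is not used.

0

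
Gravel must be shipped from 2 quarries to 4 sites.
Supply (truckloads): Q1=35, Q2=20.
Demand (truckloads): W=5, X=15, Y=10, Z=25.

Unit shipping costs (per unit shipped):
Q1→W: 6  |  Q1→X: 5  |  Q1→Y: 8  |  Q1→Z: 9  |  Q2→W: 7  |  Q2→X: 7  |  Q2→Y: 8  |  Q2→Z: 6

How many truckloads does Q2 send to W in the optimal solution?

0

Solving gives:
  Q1→W: 5 × 6 = 30
  Q1→X: 15 × 5 = 75
  Q1→Y: 10 × 8 = 80
  Q1→Z: 5 × 9 = 45
  Q2→Z: 20 × 6 = 120
Total cost = 350.
The route Q2→W is not used.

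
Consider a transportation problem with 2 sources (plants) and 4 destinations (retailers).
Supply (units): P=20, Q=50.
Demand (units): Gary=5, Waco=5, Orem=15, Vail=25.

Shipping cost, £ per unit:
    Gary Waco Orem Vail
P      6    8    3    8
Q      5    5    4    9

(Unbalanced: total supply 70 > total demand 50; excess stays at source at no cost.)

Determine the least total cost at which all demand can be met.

315

An optimal shipping plan:
  P–Orem: 15 × £3 = £45
  P–Vail: 5 × £8 = £40
  Q–Gary: 5 × £5 = £25
  Q–Waco: 5 × £5 = £25
  Q–Vail: 20 × £9 = £180
Total = 45 + 40 + 25 + 25 + 180 = £315.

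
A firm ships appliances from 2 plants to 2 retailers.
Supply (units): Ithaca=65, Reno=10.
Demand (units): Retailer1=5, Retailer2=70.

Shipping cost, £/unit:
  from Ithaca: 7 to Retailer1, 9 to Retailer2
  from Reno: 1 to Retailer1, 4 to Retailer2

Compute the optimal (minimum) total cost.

610

One minimum-cost allocation:
  Ithaca->Retailer2: 65 × £9 = £585
  Reno->Retailer1: 5 × £1 = £5
  Reno->Retailer2: 5 × £4 = £20
Total = 585 + 5 + 20 = £610.
(Supply check: Ithaca ships 65; Reno ships 10.)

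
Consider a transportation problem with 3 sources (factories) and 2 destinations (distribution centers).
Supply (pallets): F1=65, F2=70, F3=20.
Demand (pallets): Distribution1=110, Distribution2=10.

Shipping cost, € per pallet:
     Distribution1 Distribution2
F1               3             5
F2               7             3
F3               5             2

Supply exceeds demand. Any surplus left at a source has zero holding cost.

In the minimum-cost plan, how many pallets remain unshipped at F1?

An optimal plan:
  F1→Distribution1: 65 × €3 = €195
  F2→Distribution1: 25 × €7 = €175
  F2→Distribution2: 10 × €3 = €30
  F3→Distribution1: 20 × €5 = €100
Total cost = €500.
F1 ships 65 of its 65, leaving 0.

0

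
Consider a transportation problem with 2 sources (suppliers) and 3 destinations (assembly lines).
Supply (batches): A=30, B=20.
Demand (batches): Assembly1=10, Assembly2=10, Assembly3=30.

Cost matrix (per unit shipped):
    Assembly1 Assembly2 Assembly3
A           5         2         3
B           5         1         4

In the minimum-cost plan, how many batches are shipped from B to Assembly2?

Optimal shipments:
  A→Assembly3: 30 × 3 = 90
  B→Assembly1: 10 × 5 = 50
  B→Assembly2: 10 × 1 = 10
Total cost = 150.
So B→Assembly2 carries 10 batches.

10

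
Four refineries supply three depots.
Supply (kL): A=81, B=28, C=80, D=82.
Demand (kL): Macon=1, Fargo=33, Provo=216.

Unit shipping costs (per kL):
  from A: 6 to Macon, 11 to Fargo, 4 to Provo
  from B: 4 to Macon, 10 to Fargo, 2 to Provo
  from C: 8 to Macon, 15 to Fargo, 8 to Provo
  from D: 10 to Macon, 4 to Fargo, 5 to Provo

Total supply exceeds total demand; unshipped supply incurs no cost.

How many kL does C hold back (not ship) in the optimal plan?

An optimal plan:
  A–Provo: 81 × 4 = 324
  B–Provo: 28 × 2 = 56
  C–Macon: 1 × 8 = 8
  C–Provo: 58 × 8 = 464
  D–Fargo: 33 × 4 = 132
  D–Provo: 49 × 5 = 245
Total cost = 1229.
C ships 59 of its 80, leaving 21.

21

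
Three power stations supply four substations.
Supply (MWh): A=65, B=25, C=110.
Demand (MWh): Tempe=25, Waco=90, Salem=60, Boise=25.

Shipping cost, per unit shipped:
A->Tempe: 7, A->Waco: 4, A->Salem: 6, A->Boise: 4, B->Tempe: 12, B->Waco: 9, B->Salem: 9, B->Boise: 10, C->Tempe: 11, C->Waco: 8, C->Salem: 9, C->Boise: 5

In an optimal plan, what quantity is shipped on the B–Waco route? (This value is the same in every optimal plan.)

Solving gives:
  A–Waco: 65 × 4 = 260
  B–Salem: 25 × 9 = 225
  C–Tempe: 25 × 11 = 275
  C–Waco: 25 × 8 = 200
  C–Salem: 35 × 9 = 315
  C–Boise: 25 × 5 = 125
Total cost = 1400.
The route B→Waco is not used.

0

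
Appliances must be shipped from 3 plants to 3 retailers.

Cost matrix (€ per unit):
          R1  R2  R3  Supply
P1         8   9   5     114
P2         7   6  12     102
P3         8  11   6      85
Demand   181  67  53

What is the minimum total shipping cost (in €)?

2080

One minimum-cost allocation:
  P1->R1: 61 × €8 = €488
  P1->R3: 53 × €5 = €265
  P2->R1: 35 × €7 = €245
  P2->R2: 67 × €6 = €402
  P3->R1: 85 × €8 = €680
Total = 488 + 265 + 245 + 402 + 680 = €2080.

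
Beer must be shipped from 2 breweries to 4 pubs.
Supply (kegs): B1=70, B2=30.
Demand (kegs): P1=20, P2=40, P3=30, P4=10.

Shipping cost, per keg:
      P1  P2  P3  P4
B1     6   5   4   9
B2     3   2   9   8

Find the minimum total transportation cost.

An optimal shipping plan:
  B1–P1: 20 × 6 = 120
  B1–P2: 10 × 5 = 50
  B1–P3: 30 × 4 = 120
  B1–P4: 10 × 9 = 90
  B2–P2: 30 × 2 = 60
Total = 120 + 50 + 120 + 90 + 60 = 440.

440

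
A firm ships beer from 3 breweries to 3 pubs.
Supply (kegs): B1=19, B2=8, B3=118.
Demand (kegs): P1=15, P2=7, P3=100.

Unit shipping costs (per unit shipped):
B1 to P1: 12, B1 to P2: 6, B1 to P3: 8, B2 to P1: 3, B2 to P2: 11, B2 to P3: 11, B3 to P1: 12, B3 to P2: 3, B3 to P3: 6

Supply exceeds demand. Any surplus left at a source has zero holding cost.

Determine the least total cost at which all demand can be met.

An optimal shipping plan:
  B2->P1: 8 × 3 = 24
  B3->P1: 7 × 12 = 84
  B3->P2: 7 × 3 = 21
  B3->P3: 100 × 6 = 600
Total = 24 + 84 + 21 + 600 = 729.

729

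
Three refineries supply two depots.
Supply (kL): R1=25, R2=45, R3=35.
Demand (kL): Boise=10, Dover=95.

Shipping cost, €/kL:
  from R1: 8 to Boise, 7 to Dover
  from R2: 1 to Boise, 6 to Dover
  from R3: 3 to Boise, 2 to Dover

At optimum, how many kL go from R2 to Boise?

The minimum-cost plan:
  R1→Dover: 25 × €7 = €175
  R2→Boise: 10 × €1 = €10
  R2→Dover: 35 × €6 = €210
  R3→Dover: 35 × €2 = €70
Total cost = €465.
So R2→Boise carries 10 kL.

10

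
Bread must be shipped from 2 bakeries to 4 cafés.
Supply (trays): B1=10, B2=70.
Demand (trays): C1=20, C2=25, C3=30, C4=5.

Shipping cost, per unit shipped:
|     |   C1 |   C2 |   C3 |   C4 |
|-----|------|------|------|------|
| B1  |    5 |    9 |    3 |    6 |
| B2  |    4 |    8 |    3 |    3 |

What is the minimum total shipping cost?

385

One minimum-cost allocation:
  B1->C3: 10 × 3 = 30
  B2->C1: 20 × 4 = 80
  B2->C2: 25 × 8 = 200
  B2->C3: 20 × 3 = 60
  B2->C4: 5 × 3 = 15
Total = 30 + 80 + 200 + 60 + 15 = 385.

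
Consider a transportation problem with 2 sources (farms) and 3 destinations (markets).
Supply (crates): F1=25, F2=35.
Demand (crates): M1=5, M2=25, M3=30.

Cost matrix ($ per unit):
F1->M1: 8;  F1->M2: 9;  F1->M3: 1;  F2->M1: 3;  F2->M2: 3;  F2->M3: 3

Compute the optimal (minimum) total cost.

An optimal shipping plan:
  F1->M3: 25 × $1 = $25
  F2->M1: 5 × $3 = $15
  F2->M2: 25 × $3 = $75
  F2->M3: 5 × $3 = $15
Total = 25 + 15 + 75 + 15 = $130.

130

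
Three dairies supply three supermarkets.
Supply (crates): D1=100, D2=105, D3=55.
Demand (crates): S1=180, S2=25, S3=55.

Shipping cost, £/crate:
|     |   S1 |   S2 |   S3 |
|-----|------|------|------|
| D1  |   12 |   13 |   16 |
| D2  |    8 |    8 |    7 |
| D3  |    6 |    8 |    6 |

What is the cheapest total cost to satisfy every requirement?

2315

One minimum-cost allocation:
  D1→S1: 100 crates
  D2→S1: 25 crates
  D2→S2: 25 crates
  D2→S3: 55 crates
  D3→S1: 55 crates
Total cost = £2315.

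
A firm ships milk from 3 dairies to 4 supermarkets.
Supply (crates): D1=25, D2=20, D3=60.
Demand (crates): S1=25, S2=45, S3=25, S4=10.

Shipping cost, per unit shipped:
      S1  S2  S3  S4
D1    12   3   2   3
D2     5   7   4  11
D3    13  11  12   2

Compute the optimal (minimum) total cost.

One minimum-cost allocation:
  D1 to S3: 25 × 2 = 50
  D2 to S1: 20 × 5 = 100
  D3 to S1: 5 × 13 = 65
  D3 to S2: 45 × 11 = 495
  D3 to S4: 10 × 2 = 20
Total = 50 + 100 + 65 + 495 + 20 = 730.

730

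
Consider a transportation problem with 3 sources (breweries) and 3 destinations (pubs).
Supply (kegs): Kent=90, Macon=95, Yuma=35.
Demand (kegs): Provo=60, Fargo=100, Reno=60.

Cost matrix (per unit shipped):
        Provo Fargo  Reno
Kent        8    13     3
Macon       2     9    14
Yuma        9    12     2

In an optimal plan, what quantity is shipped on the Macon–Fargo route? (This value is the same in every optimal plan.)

35

Optimal shipments:
  Kent→Fargo: 65 × 13 = 845
  Kent→Reno: 25 × 3 = 75
  Macon→Provo: 60 × 2 = 120
  Macon→Fargo: 35 × 9 = 315
  Yuma→Reno: 35 × 2 = 70
Total cost = 1425.
So Macon→Fargo carries 35 kegs.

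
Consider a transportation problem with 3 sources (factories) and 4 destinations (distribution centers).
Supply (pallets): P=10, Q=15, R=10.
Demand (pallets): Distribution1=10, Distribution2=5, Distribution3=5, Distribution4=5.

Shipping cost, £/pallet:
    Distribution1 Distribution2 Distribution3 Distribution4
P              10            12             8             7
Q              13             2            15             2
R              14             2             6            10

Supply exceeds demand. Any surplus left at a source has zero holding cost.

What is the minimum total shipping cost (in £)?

An optimal shipping plan:
  P→Distribution1: 10 × £10 = £100
  Q→Distribution2: 5 × £2 = £10
  Q→Distribution4: 5 × £2 = £10
  R→Distribution3: 5 × £6 = £30
Total = 100 + 10 + 10 + 30 = £150.
(Supply check: P ships 10; Q ships 10; R ships 5.)

150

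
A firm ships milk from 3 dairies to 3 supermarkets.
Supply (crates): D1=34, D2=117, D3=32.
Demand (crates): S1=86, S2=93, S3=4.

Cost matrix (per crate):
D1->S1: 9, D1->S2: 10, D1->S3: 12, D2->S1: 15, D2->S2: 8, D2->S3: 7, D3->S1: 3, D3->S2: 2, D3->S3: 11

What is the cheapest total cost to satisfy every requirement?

A cheapest plan:
  D1–S1: 34 crates
  D2–S1: 20 crates
  D2–S2: 93 crates
  D2–S3: 4 crates
  D3–S1: 32 crates
Total cost = 1474.

1474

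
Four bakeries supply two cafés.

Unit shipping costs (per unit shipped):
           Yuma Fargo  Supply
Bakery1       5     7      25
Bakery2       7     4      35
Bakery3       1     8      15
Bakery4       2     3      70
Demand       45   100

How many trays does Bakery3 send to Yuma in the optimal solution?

Optimal shipments:
  Bakery1->Yuma: 25 × 5 = 125
  Bakery2->Fargo: 35 × 4 = 140
  Bakery3->Yuma: 15 × 1 = 15
  Bakery4->Yuma: 5 × 2 = 10
  Bakery4->Fargo: 65 × 3 = 195
Total cost = 485.
So Bakery3→Yuma carries 15 trays.

15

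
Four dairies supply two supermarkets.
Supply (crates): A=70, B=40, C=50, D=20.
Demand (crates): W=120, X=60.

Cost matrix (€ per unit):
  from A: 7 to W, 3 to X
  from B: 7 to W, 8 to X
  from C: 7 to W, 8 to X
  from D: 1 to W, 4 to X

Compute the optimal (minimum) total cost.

900

An optimal shipping plan:
  A to W: 10 × €7 = €70
  A to X: 60 × €3 = €180
  B to W: 40 × €7 = €280
  C to W: 50 × €7 = €350
  D to W: 20 × €1 = €20
Total = 70 + 180 + 280 + 350 + 20 = €900.
(Supply check: A ships 70; B ships 40; C ships 50; D ships 20.)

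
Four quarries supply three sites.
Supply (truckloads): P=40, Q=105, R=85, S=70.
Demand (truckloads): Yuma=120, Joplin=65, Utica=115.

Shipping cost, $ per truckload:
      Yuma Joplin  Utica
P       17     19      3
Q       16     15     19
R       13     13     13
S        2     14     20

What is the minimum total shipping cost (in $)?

A cheapest plan:
  P->Utica: 40 × $3 = $120
  Q->Yuma: 40 × $16 = $640
  Q->Joplin: 65 × $15 = $975
  R->Yuma: 10 × $13 = $130
  R->Utica: 75 × $13 = $975
  S->Yuma: 70 × $2 = $140
Total = 120 + 640 + 975 + 130 + 975 + 140 = $2980.

2980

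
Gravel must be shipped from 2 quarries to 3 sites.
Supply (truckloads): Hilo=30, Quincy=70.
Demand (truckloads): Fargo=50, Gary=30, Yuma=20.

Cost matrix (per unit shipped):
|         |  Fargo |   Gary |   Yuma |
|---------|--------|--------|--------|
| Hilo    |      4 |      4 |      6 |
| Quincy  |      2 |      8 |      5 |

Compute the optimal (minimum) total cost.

An optimal shipping plan:
  Hilo→Gary: 30 × 4 = 120
  Quincy→Fargo: 50 × 2 = 100
  Quincy→Yuma: 20 × 5 = 100
Total = 120 + 100 + 100 = 320.
(Supply check: Hilo ships 30; Quincy ships 70.)

320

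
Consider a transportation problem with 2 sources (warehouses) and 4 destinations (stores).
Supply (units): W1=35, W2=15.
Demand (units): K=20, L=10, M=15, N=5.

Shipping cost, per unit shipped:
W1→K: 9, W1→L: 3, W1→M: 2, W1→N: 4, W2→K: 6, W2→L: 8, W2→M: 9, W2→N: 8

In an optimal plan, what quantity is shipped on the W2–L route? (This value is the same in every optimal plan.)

0

Solving gives:
  W1 to K: 5 units
  W1 to L: 10 units
  W1 to M: 15 units
  W1 to N: 5 units
  W2 to K: 15 units
Total cost = 215.
The route W2→L is not used.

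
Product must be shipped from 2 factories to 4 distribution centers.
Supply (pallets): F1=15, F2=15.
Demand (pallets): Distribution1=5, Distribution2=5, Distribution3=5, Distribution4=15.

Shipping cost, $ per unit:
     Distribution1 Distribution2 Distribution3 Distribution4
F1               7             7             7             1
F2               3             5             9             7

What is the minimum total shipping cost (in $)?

100

Optimal allocation:
  F1->Distribution4: 15 × $1 = $15
  F2->Distribution1: 5 × $3 = $15
  F2->Distribution2: 5 × $5 = $25
  F2->Distribution3: 5 × $9 = $45
Total = 15 + 15 + 25 + 45 = $100.
(Supply check: F1 ships 15; F2 ships 15.)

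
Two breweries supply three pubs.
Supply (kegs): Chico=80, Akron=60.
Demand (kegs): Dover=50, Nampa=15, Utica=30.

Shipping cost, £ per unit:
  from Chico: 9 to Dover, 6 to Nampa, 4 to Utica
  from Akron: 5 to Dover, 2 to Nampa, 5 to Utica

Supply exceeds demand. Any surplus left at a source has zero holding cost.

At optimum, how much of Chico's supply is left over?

45

Minimum-cost shipments:
  Chico–Dover: 5 × £9 = £45
  Chico–Utica: 30 × £4 = £120
  Akron–Dover: 45 × £5 = £225
  Akron–Nampa: 15 × £2 = £30
Total cost = £420.
Chico ships 35 of its 80, leaving 45.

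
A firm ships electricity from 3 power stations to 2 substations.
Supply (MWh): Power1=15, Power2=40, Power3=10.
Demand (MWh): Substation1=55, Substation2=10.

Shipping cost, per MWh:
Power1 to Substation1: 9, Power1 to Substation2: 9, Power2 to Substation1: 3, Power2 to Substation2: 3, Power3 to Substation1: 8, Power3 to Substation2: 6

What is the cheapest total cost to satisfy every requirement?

315

Optimal allocation:
  Power1->Substation1: 15 × 9 = 135
  Power2->Substation1: 40 × 3 = 120
  Power3->Substation2: 10 × 6 = 60
Total = 135 + 120 + 60 = 315.
(Supply check: Power1 ships 15; Power2 ships 40; Power3 ships 10.)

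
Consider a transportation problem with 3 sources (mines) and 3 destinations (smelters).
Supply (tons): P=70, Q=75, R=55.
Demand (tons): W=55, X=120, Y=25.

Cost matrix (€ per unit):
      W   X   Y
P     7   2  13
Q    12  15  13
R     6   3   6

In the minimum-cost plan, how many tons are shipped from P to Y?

Solving gives:
  P to X: 70 × €2 = €140
  Q to W: 55 × €12 = €660
  Q to Y: 20 × €13 = €260
  R to X: 50 × €3 = €150
  R to Y: 5 × €6 = €30
Total cost = €1240.
The route P→Y is not used.

0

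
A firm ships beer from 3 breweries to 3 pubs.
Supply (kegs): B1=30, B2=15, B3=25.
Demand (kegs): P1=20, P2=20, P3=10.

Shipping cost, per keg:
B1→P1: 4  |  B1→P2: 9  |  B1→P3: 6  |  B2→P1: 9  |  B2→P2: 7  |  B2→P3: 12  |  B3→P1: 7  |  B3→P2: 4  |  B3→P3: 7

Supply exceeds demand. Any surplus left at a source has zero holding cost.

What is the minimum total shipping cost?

An optimal shipping plan:
  B1 to P1: 20 × 4 = 80
  B1 to P3: 10 × 6 = 60
  B3 to P2: 20 × 4 = 80
Total = 80 + 60 + 80 = 220.

220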